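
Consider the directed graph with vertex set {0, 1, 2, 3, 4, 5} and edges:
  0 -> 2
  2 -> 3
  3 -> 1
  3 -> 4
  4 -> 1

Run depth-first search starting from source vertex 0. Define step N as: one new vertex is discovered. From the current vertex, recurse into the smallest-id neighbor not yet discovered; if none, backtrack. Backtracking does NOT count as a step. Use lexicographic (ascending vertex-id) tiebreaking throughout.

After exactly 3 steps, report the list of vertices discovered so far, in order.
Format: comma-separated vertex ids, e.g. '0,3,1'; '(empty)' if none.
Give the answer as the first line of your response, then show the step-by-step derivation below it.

0,2,3

step 1: discover 0; path=0; order=0
step 2: discover 2; path=0>2; order=0,2
step 3: discover 3; path=0>2>3; order=0,2,3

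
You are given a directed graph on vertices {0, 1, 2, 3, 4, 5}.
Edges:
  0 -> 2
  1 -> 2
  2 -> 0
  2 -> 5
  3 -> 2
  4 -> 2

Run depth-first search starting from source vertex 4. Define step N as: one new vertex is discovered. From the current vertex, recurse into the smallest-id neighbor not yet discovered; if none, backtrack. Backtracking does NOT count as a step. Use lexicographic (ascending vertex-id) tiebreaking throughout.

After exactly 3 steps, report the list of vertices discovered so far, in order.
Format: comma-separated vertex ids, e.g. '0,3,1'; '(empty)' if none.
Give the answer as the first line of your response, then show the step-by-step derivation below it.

4,2,0

step 1: discover 4; path=4; order=4
step 2: discover 2; path=4>2; order=4,2
step 3: discover 0; path=4>2>0; order=4,2,0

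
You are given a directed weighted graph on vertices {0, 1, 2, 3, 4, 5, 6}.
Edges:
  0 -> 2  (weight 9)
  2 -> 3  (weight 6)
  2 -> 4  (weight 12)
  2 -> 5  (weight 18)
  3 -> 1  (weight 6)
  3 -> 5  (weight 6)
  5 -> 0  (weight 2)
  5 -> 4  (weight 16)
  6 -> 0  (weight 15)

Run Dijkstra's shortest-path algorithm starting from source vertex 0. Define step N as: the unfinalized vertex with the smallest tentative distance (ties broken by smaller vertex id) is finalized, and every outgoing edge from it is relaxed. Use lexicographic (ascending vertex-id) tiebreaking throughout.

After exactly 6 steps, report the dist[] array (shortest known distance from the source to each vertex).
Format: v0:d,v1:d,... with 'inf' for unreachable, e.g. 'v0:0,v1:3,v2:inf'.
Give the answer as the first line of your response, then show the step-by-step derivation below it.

v0:0,v1:21,v2:9,v3:15,v4:21,v5:21,v6:inf

step 1: dist = v0:0,v1:inf,v2:9,v3:inf,v4:inf,v5:inf,v6:inf
step 2: dist = v0:0,v1:inf,v2:9,v3:15,v4:21,v5:27,v6:inf
step 3: dist = v0:0,v1:21,v2:9,v3:15,v4:21,v5:21,v6:inf
step 4: dist = v0:0,v1:21,v2:9,v3:15,v4:21,v5:21,v6:inf
step 5: dist = v0:0,v1:21,v2:9,v3:15,v4:21,v5:21,v6:inf
step 6: dist = v0:0,v1:21,v2:9,v3:15,v4:21,v5:21,v6:inf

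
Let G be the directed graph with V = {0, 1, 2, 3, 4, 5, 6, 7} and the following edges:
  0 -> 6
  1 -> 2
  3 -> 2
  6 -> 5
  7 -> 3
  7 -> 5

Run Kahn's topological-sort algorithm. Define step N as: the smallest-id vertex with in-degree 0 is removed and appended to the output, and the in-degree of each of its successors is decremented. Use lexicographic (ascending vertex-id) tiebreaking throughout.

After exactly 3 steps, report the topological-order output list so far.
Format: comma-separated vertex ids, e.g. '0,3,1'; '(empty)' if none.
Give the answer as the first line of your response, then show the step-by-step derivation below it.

0,1,4

step 1: output 0; order=[0]; indeg=(0,0,2,1,0,2,0,0)
step 2: output 1; order=[0,1]; indeg=(0,0,1,1,0,2,0,0)
step 3: output 4; order=[0,1,4]; indeg=(0,0,1,1,0,2,0,0)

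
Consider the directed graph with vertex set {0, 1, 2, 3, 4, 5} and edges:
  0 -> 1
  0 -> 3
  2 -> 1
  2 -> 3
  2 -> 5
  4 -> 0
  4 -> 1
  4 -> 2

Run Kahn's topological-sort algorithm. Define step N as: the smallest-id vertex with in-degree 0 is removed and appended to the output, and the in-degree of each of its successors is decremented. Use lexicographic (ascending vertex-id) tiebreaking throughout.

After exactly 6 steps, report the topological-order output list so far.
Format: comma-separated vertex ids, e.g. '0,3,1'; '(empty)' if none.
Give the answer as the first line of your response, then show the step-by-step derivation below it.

4,0,2,1,3,5

step 1: output 4; order=[4]; indeg=(0,2,0,2,0,1)
step 2: output 0; order=[4,0]; indeg=(0,1,0,1,0,1)
step 3: output 2; order=[4,0,2]; indeg=(0,0,0,0,0,0)
step 4: output 1; order=[4,0,2,1]; indeg=(0,0,0,0,0,0)
step 5: output 3; order=[4,0,2,1,3]; indeg=(0,0,0,0,0,0)
step 6: output 5; order=[4,0,2,1,3,5]; indeg=(0,0,0,0,0,0)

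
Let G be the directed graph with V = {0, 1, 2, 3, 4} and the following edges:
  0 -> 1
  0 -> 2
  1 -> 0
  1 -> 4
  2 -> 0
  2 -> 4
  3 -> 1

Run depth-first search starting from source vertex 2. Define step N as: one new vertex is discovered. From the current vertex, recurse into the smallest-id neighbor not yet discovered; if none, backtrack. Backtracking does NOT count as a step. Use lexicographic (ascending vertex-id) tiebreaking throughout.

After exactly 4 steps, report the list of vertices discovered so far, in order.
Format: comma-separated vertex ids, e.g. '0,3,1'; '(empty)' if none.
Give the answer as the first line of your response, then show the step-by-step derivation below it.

2,0,1,4

step 1: discover 2; path=2; order=2
step 2: discover 0; path=2>0; order=2,0
step 3: discover 1; path=2>0>1; order=2,0,1
step 4: discover 4; path=2>0>1>4; order=2,0,1,4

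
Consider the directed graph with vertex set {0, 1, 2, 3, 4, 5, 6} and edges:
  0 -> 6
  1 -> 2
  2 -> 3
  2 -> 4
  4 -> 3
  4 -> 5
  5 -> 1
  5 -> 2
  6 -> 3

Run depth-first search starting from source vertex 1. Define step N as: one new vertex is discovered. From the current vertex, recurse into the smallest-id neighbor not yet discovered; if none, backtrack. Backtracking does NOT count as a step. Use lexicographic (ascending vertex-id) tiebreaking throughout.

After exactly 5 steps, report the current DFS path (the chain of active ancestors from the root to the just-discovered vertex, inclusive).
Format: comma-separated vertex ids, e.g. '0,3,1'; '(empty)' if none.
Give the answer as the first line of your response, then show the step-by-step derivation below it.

1,2,4,5

step 1: discover 1; path=1; order=1
step 2: discover 2; path=1>2; order=1,2
step 3: discover 3; path=1>2>3; order=1,2,3
step 4: discover 4; path=1>2>4; order=1,2,3,4
step 5: discover 5; path=1>2>4>5; order=1,2,3,4,5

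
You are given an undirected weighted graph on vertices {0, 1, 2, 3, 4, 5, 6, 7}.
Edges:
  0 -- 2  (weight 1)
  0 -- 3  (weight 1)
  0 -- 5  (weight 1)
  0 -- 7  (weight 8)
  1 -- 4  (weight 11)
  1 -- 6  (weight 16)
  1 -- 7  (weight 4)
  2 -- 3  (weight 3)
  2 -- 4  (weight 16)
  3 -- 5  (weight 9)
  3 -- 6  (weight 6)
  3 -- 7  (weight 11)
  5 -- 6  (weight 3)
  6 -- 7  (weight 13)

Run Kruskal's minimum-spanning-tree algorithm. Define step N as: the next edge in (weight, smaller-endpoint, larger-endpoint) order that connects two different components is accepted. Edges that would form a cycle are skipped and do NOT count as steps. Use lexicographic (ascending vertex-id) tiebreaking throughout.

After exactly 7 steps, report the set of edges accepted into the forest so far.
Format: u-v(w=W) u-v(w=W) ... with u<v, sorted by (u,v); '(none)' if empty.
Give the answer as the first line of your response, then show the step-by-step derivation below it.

0-2(w=1) 0-3(w=1) 0-5(w=1) 0-7(w=8) 1-4(w=11) 1-7(w=4) 5-6(w=3)

step 1: add edge 0-2 (w=1); MST = {0-2(w=1)}
step 2: add edge 0-3 (w=1); MST = {0-2(w=1) 0-3(w=1)}
step 3: add edge 0-5 (w=1); MST = {0-2(w=1) 0-3(w=1) 0-5(w=1)}
step 4: add edge 5-6 (w=3); MST = {0-2(w=1) 0-3(w=1) 0-5(w=1) 5-6(w=3)}
step 5: add edge 1-7 (w=4); MST = {0-2(w=1) 0-3(w=1) 0-5(w=1) 1-7(w=4) 5-6(w=3)}
step 6: add edge 0-7 (w=8); MST = {0-2(w=1) 0-3(w=1) 0-5(w=1) 0-7(w=8) 1-7(w=4) 5-6(w=3)}
step 7: add edge 1-4 (w=11); MST = {0-2(w=1) 0-3(w=1) 0-5(w=1) 0-7(w=8) 1-4(w=11) 1-7(w=4) 5-6(w=3)}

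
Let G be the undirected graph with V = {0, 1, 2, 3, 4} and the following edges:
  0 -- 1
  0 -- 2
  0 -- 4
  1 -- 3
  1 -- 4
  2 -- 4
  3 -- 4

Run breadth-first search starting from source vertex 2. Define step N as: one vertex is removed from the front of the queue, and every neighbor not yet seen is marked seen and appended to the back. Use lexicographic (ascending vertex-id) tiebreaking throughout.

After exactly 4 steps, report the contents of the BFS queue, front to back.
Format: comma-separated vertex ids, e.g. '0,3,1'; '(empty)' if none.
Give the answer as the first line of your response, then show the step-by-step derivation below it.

3

step 1: dequeue 2; queue=[0,4]; order=2
step 2: dequeue 0; queue=[4,1]; order=2,0
step 3: dequeue 4; queue=[1,3]; order=2,0,4
step 4: dequeue 1; queue=[3]; order=2,0,4,1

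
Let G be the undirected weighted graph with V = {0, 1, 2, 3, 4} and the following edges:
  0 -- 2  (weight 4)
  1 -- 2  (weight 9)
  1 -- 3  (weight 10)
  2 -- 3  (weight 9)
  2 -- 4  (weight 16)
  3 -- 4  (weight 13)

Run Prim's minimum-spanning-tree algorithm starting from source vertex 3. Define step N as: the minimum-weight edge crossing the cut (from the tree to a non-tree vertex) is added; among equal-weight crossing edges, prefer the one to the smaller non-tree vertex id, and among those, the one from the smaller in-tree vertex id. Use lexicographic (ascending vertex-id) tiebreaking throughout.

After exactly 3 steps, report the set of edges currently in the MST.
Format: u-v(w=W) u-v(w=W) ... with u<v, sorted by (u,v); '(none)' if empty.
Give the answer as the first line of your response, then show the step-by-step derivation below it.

0-2(w=4) 1-2(w=9) 2-3(w=9)

step 1: add edge 2-3 (w=9); MST = {2-3(w=9)}
step 2: add edge 0-2 (w=4); MST = {0-2(w=4) 2-3(w=9)}
step 3: add edge 1-2 (w=9); MST = {0-2(w=4) 1-2(w=9) 2-3(w=9)}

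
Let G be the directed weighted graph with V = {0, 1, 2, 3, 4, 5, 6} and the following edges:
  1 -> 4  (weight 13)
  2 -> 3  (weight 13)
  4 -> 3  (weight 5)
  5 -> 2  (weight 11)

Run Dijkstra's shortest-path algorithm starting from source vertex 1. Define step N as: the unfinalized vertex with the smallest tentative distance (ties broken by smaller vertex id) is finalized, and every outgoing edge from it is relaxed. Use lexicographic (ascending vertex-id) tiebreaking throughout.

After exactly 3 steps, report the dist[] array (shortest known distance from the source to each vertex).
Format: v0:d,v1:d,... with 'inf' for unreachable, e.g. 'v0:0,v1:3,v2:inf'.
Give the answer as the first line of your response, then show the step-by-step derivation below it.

v0:inf,v1:0,v2:inf,v3:18,v4:13,v5:inf,v6:inf

step 1: dist = v0:inf,v1:0,v2:inf,v3:inf,v4:13,v5:inf,v6:inf
step 2: dist = v0:inf,v1:0,v2:inf,v3:18,v4:13,v5:inf,v6:inf
step 3: dist = v0:inf,v1:0,v2:inf,v3:18,v4:13,v5:inf,v6:inf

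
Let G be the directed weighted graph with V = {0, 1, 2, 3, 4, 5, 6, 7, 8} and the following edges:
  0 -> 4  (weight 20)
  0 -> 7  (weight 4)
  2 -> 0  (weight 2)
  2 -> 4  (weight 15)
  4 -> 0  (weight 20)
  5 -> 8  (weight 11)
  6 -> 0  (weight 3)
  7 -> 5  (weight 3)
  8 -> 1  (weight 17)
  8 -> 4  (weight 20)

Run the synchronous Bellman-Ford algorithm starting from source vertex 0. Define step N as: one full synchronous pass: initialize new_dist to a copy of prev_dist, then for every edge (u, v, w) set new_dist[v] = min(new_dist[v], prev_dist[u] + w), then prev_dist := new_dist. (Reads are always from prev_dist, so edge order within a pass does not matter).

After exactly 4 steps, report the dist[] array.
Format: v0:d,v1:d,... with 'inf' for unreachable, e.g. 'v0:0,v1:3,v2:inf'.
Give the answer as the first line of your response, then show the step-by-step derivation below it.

v0:0,v1:35,v2:inf,v3:inf,v4:20,v5:7,v6:inf,v7:4,v8:18

step 1: dist = v0:0,v1:inf,v2:inf,v3:inf,v4:20,v5:inf,v6:inf,v7:4,v8:inf
step 2: dist = v0:0,v1:inf,v2:inf,v3:inf,v4:20,v5:7,v6:inf,v7:4,v8:inf
step 3: dist = v0:0,v1:inf,v2:inf,v3:inf,v4:20,v5:7,v6:inf,v7:4,v8:18
step 4: dist = v0:0,v1:35,v2:inf,v3:inf,v4:20,v5:7,v6:inf,v7:4,v8:18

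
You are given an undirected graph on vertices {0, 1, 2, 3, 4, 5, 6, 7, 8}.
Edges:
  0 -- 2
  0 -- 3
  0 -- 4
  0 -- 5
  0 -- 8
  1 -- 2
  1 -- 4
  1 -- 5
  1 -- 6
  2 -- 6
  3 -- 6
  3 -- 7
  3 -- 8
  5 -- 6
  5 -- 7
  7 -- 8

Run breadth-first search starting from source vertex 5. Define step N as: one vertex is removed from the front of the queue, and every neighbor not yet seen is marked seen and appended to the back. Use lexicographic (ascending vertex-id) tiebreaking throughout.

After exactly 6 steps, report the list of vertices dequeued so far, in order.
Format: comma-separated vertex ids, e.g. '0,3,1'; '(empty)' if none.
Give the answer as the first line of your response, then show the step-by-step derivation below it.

5,0,1,6,7,2

step 1: dequeue 5; queue=[0,1,6,7]; order=5
step 2: dequeue 0; queue=[1,6,7,2,3,4,8]; order=5,0
step 3: dequeue 1; queue=[6,7,2,3,4,8]; order=5,0,1
step 4: dequeue 6; queue=[7,2,3,4,8]; order=5,0,1,6
step 5: dequeue 7; queue=[2,3,4,8]; order=5,0,1,6,7
step 6: dequeue 2; queue=[3,4,8]; order=5,0,1,6,7,2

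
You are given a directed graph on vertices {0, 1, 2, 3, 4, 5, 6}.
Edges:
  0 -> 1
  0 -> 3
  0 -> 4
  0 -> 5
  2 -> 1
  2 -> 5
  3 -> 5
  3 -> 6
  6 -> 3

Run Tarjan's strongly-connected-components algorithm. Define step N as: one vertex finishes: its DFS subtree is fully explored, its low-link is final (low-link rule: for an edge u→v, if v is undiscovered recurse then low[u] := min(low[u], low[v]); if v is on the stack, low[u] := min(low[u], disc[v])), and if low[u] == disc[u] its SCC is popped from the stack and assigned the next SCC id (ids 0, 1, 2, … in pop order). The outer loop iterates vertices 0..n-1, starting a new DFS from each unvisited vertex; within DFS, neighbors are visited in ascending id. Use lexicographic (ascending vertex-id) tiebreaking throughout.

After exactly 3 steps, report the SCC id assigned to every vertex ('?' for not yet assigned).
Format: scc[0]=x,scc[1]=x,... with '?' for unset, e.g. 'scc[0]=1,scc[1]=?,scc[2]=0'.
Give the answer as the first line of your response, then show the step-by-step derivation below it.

scc[0]=?,scc[1]=0,scc[2]=?,scc[3]=?,scc[4]=?,scc[5]=1,scc[6]=?

step 1: low=(low[0]=0,low[1]=1,low[2]=?,low[3]=?,low[4]=?,low[5]=?,low[6]=?); scc=(scc[0]=?,scc[1]=0,scc[2]=?,scc[3]=?,scc[4]=?,scc[5]=?,scc[6]=?)
step 2: low=(low[0]=0,low[1]=1,low[2]=?,low[3]=2,low[4]=?,low[5]=3,low[6]=?); scc=(scc[0]=?,scc[1]=0,scc[2]=?,scc[3]=?,scc[4]=?,scc[5]=1,scc[6]=?)
step 3: low=(low[0]=0,low[1]=1,low[2]=?,low[3]=2,low[4]=?,low[5]=3,low[6]=2); scc=(scc[0]=?,scc[1]=0,scc[2]=?,scc[3]=?,scc[4]=?,scc[5]=1,scc[6]=?)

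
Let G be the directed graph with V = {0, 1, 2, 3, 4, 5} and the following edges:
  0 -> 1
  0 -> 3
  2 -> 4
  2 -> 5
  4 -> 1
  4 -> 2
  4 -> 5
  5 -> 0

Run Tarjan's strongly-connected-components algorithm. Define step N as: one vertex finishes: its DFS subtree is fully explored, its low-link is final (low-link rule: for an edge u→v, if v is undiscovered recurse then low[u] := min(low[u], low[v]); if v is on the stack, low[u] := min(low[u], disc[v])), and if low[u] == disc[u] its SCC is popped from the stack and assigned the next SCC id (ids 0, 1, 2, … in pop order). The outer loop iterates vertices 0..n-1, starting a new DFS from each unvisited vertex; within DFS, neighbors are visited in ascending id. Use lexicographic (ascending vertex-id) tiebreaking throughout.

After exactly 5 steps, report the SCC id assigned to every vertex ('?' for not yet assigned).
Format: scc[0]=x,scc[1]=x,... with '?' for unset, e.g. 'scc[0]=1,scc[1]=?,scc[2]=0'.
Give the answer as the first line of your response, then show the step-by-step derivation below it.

scc[0]=2,scc[1]=0,scc[2]=?,scc[3]=1,scc[4]=?,scc[5]=3

step 1: low=(low[0]=0,low[1]=1,low[2]=?,low[3]=?,low[4]=?,low[5]=?); scc=(scc[0]=?,scc[1]=0,scc[2]=?,scc[3]=?,scc[4]=?,scc[5]=?)
step 2: low=(low[0]=0,low[1]=1,low[2]=?,low[3]=2,low[4]=?,low[5]=?); scc=(scc[0]=?,scc[1]=0,scc[2]=?,scc[3]=1,scc[4]=?,scc[5]=?)
step 3: low=(low[0]=0,low[1]=1,low[2]=?,low[3]=2,low[4]=?,low[5]=?); scc=(scc[0]=2,scc[1]=0,scc[2]=?,scc[3]=1,scc[4]=?,scc[5]=?)
step 4: low=(low[0]=0,low[1]=1,low[2]=3,low[3]=2,low[4]=3,low[5]=5); scc=(scc[0]=2,scc[1]=0,scc[2]=?,scc[3]=1,scc[4]=?,scc[5]=3)
step 5: low=(low[0]=0,low[1]=1,low[2]=3,low[3]=2,low[4]=3,low[5]=5); scc=(scc[0]=2,scc[1]=0,scc[2]=?,scc[3]=1,scc[4]=?,scc[5]=3)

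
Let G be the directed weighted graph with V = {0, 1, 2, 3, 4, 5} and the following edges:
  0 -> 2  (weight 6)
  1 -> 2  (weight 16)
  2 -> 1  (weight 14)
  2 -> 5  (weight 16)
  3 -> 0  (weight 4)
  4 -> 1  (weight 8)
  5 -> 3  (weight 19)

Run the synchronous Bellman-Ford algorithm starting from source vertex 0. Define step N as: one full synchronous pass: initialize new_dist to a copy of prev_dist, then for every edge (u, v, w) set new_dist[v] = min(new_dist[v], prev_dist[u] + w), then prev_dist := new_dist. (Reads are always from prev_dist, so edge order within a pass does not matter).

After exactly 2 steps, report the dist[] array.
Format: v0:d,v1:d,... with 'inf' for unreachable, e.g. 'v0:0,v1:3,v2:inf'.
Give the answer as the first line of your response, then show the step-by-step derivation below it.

v0:0,v1:20,v2:6,v3:inf,v4:inf,v5:22

step 1: dist = v0:0,v1:inf,v2:6,v3:inf,v4:inf,v5:inf
step 2: dist = v0:0,v1:20,v2:6,v3:inf,v4:inf,v5:22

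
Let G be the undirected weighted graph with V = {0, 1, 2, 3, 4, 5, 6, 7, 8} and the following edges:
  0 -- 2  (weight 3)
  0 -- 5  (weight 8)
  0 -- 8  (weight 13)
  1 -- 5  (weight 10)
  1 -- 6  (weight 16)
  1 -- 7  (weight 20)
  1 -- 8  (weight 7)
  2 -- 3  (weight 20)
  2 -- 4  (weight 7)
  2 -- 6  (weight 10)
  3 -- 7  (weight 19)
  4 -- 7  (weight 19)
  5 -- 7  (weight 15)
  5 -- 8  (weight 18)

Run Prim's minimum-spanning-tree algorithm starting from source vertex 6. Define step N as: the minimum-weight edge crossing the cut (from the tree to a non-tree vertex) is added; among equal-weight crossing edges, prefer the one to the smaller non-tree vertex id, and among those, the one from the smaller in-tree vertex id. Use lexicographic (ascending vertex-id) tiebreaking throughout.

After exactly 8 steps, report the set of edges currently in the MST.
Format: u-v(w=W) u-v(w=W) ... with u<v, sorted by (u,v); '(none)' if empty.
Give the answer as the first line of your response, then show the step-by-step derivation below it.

0-2(w=3) 0-5(w=8) 1-5(w=10) 1-8(w=7) 2-4(w=7) 2-6(w=10) 3-7(w=19) 5-7(w=15)

step 1: add edge 2-6 (w=10); MST = {2-6(w=10)}
step 2: add edge 0-2 (w=3); MST = {0-2(w=3) 2-6(w=10)}
step 3: add edge 2-4 (w=7); MST = {0-2(w=3) 2-4(w=7) 2-6(w=10)}
step 4: add edge 0-5 (w=8); MST = {0-2(w=3) 0-5(w=8) 2-4(w=7) 2-6(w=10)}
step 5: add edge 1-5 (w=10); MST = {0-2(w=3) 0-5(w=8) 1-5(w=10) 2-4(w=7) 2-6(w=10)}
step 6: add edge 1-8 (w=7); MST = {0-2(w=3) 0-5(w=8) 1-5(w=10) 1-8(w=7) 2-4(w=7) 2-6(w=10)}
step 7: add edge 5-7 (w=15); MST = {0-2(w=3) 0-5(w=8) 1-5(w=10) 1-8(w=7) 2-4(w=7) 2-6(w=10) 5-7(w=15)}
step 8: add edge 3-7 (w=19); MST = {0-2(w=3) 0-5(w=8) 1-5(w=10) 1-8(w=7) 2-4(w=7) 2-6(w=10) 3-7(w=19) 5-7(w=15)}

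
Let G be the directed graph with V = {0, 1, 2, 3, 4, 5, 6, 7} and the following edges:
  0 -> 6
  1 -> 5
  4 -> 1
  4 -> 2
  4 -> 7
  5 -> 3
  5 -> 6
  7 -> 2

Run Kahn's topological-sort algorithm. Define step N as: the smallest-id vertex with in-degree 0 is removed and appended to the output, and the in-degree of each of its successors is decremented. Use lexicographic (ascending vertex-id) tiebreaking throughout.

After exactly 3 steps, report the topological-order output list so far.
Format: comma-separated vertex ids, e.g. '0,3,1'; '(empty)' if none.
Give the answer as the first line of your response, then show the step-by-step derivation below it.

0,4,1

step 1: output 0; order=[0]; indeg=(0,1,2,1,0,1,1,1)
step 2: output 4; order=[0,4]; indeg=(0,0,1,1,0,1,1,0)
step 3: output 1; order=[0,4,1]; indeg=(0,0,1,1,0,0,1,0)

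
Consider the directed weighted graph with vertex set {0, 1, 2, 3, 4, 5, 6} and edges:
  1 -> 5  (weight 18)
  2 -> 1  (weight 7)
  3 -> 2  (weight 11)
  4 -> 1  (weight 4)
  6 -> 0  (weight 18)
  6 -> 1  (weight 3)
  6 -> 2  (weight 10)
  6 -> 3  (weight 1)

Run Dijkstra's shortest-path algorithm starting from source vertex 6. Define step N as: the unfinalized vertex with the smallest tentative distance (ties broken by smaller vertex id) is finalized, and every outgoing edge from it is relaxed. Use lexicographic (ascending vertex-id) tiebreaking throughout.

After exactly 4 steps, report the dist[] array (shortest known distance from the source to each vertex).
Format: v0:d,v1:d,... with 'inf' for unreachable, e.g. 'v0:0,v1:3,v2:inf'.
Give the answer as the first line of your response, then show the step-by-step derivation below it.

v0:18,v1:3,v2:10,v3:1,v4:inf,v5:21,v6:0

step 1: dist = v0:18,v1:3,v2:10,v3:1,v4:inf,v5:inf,v6:0
step 2: dist = v0:18,v1:3,v2:10,v3:1,v4:inf,v5:inf,v6:0
step 3: dist = v0:18,v1:3,v2:10,v3:1,v4:inf,v5:21,v6:0
step 4: dist = v0:18,v1:3,v2:10,v3:1,v4:inf,v5:21,v6:0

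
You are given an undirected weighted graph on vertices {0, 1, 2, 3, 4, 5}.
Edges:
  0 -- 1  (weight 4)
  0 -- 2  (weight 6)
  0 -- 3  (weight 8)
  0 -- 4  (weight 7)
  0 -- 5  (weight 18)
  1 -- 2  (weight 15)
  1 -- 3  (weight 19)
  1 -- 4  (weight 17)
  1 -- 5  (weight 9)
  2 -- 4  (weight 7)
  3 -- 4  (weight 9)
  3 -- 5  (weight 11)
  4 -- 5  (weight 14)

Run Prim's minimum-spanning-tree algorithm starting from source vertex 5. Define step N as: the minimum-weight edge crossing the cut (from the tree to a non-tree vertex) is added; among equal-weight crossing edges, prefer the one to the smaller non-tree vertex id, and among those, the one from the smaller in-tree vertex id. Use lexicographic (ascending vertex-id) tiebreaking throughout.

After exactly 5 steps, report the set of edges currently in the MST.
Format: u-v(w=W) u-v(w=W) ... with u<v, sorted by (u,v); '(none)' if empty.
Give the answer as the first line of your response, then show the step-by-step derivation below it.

0-1(w=4) 0-2(w=6) 0-3(w=8) 0-4(w=7) 1-5(w=9)

step 1: add edge 1-5 (w=9); MST = {1-5(w=9)}
step 2: add edge 0-1 (w=4); MST = {0-1(w=4) 1-5(w=9)}
step 3: add edge 0-2 (w=6); MST = {0-1(w=4) 0-2(w=6) 1-5(w=9)}
step 4: add edge 0-4 (w=7); MST = {0-1(w=4) 0-2(w=6) 0-4(w=7) 1-5(w=9)}
step 5: add edge 0-3 (w=8); MST = {0-1(w=4) 0-2(w=6) 0-3(w=8) 0-4(w=7) 1-5(w=9)}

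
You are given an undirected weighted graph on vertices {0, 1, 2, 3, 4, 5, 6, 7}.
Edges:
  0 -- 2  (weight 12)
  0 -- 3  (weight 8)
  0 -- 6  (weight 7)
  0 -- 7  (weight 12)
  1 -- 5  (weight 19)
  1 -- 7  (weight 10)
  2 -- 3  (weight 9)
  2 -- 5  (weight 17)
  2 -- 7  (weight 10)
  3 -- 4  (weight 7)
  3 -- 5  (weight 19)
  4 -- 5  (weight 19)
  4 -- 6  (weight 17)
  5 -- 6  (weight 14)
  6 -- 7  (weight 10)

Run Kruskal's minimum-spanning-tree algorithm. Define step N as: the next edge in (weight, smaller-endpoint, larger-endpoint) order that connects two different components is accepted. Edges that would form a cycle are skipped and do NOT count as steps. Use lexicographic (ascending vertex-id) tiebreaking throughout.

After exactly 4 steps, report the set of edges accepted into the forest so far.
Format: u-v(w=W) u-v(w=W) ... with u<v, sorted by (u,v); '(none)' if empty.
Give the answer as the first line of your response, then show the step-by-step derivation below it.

0-3(w=8) 0-6(w=7) 2-3(w=9) 3-4(w=7)

step 1: add edge 0-6 (w=7); MST = {0-6(w=7)}
step 2: add edge 3-4 (w=7); MST = {0-6(w=7) 3-4(w=7)}
step 3: add edge 0-3 (w=8); MST = {0-3(w=8) 0-6(w=7) 3-4(w=7)}
step 4: add edge 2-3 (w=9); MST = {0-3(w=8) 0-6(w=7) 2-3(w=9) 3-4(w=7)}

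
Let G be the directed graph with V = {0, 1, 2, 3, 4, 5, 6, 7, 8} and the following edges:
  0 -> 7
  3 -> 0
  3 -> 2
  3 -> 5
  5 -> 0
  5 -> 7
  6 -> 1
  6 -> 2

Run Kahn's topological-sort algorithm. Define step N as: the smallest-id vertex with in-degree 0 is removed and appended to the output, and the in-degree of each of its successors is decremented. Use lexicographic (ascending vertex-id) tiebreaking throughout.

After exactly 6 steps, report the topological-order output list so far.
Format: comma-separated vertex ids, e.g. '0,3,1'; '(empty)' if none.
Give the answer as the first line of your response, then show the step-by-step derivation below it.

3,4,5,0,6,1

step 1: output 3; order=[3]; indeg=(1,1,1,0,0,0,0,2,0)
step 2: output 4; order=[3,4]; indeg=(1,1,1,0,0,0,0,2,0)
step 3: output 5; order=[3,4,5]; indeg=(0,1,1,0,0,0,0,1,0)
step 4: output 0; order=[3,4,5,0]; indeg=(0,1,1,0,0,0,0,0,0)
step 5: output 6; order=[3,4,5,0,6]; indeg=(0,0,0,0,0,0,0,0,0)
step 6: output 1; order=[3,4,5,0,6,1]; indeg=(0,0,0,0,0,0,0,0,0)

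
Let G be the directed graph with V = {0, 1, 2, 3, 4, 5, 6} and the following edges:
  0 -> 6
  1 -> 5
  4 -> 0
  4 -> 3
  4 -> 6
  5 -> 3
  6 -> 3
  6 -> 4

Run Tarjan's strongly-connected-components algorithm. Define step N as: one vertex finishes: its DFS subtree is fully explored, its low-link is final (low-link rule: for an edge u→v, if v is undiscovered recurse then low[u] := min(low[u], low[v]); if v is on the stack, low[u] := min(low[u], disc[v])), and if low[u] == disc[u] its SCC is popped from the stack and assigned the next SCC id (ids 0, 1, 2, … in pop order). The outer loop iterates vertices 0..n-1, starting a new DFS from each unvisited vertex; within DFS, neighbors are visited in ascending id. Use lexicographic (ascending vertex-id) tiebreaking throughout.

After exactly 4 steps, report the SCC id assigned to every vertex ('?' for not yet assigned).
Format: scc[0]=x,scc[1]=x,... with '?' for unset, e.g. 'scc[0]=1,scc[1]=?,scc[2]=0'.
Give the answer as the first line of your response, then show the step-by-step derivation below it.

scc[0]=1,scc[1]=?,scc[2]=?,scc[3]=0,scc[4]=1,scc[5]=?,scc[6]=1

step 1: low=(low[0]=0,low[1]=?,low[2]=?,low[3]=2,low[4]=?,low[5]=?,low[6]=1); scc=(scc[0]=?,scc[1]=?,scc[2]=?,scc[3]=0,scc[4]=?,scc[5]=?,scc[6]=?)
step 2: low=(low[0]=0,low[1]=?,low[2]=?,low[3]=2,low[4]=0,low[5]=?,low[6]=1); scc=(scc[0]=?,scc[1]=?,scc[2]=?,scc[3]=0,scc[4]=?,scc[5]=?,scc[6]=?)
step 3: low=(low[0]=0,low[1]=?,low[2]=?,low[3]=2,low[4]=0,low[5]=?,low[6]=0); scc=(scc[0]=?,scc[1]=?,scc[2]=?,scc[3]=0,scc[4]=?,scc[5]=?,scc[6]=?)
step 4: low=(low[0]=0,low[1]=?,low[2]=?,low[3]=2,low[4]=0,low[5]=?,low[6]=0); scc=(scc[0]=1,scc[1]=?,scc[2]=?,scc[3]=0,scc[4]=1,scc[5]=?,scc[6]=1)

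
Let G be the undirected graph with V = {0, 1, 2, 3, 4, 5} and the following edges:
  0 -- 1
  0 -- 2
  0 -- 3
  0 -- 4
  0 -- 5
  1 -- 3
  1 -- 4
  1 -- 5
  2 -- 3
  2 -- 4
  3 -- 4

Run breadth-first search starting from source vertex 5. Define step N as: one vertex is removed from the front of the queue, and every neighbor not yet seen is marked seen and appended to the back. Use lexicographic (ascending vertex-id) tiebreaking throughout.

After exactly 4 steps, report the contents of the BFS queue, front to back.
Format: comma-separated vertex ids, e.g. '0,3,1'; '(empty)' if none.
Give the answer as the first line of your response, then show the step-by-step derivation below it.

3,4

step 1: dequeue 5; queue=[0,1]; order=5
step 2: dequeue 0; queue=[1,2,3,4]; order=5,0
step 3: dequeue 1; queue=[2,3,4]; order=5,0,1
step 4: dequeue 2; queue=[3,4]; order=5,0,1,2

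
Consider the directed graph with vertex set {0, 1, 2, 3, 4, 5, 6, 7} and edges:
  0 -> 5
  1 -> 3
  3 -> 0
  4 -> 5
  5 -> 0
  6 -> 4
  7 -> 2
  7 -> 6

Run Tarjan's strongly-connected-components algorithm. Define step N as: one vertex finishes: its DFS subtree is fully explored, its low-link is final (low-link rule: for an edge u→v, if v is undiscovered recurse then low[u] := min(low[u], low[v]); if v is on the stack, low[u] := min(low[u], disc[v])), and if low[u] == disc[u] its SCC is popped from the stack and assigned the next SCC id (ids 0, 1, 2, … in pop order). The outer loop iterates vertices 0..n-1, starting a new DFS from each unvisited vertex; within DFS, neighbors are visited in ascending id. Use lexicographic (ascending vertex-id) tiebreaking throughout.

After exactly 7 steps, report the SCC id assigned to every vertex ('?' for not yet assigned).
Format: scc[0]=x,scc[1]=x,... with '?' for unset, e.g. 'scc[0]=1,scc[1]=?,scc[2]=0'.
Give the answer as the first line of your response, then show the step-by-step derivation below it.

scc[0]=0,scc[1]=2,scc[2]=3,scc[3]=1,scc[4]=4,scc[5]=0,scc[6]=5,scc[7]=?

step 1: low=(low[0]=0,low[1]=?,low[2]=?,low[3]=?,low[4]=?,low[5]=0,low[6]=?,low[7]=?); scc=(scc[0]=?,scc[1]=?,scc[2]=?,scc[3]=?,scc[4]=?,scc[5]=?,scc[6]=?,scc[7]=?)
step 2: low=(low[0]=0,low[1]=?,low[2]=?,low[3]=?,low[4]=?,low[5]=0,low[6]=?,low[7]=?); scc=(scc[0]=0,scc[1]=?,scc[2]=?,scc[3]=?,scc[4]=?,scc[5]=0,scc[6]=?,scc[7]=?)
step 3: low=(low[0]=0,low[1]=2,low[2]=?,low[3]=3,low[4]=?,low[5]=0,low[6]=?,low[7]=?); scc=(scc[0]=0,scc[1]=?,scc[2]=?,scc[3]=1,scc[4]=?,scc[5]=0,scc[6]=?,scc[7]=?)
step 4: low=(low[0]=0,low[1]=2,low[2]=?,low[3]=3,low[4]=?,low[5]=0,low[6]=?,low[7]=?); scc=(scc[0]=0,scc[1]=2,scc[2]=?,scc[3]=1,scc[4]=?,scc[5]=0,scc[6]=?,scc[7]=?)
step 5: low=(low[0]=0,low[1]=2,low[2]=4,low[3]=3,low[4]=?,low[5]=0,low[6]=?,low[7]=?); scc=(scc[0]=0,scc[1]=2,scc[2]=3,scc[3]=1,scc[4]=?,scc[5]=0,scc[6]=?,scc[7]=?)
step 6: low=(low[0]=0,low[1]=2,low[2]=4,low[3]=3,low[4]=5,low[5]=0,low[6]=?,low[7]=?); scc=(scc[0]=0,scc[1]=2,scc[2]=3,scc[3]=1,scc[4]=4,scc[5]=0,scc[6]=?,scc[7]=?)
step 7: low=(low[0]=0,low[1]=2,low[2]=4,low[3]=3,low[4]=5,low[5]=0,low[6]=6,low[7]=?); scc=(scc[0]=0,scc[1]=2,scc[2]=3,scc[3]=1,scc[4]=4,scc[5]=0,scc[6]=5,scc[7]=?)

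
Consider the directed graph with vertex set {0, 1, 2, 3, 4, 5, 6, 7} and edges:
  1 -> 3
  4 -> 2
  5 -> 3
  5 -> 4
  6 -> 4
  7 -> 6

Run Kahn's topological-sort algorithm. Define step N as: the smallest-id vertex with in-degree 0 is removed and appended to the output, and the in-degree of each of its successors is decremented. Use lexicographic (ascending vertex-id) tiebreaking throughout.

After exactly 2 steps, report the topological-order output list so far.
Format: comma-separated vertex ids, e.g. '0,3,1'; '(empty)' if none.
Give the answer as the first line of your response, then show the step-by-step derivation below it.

0,1

step 1: output 0; order=[0]; indeg=(0,0,1,2,2,0,1,0)
step 2: output 1; order=[0,1]; indeg=(0,0,1,1,2,0,1,0)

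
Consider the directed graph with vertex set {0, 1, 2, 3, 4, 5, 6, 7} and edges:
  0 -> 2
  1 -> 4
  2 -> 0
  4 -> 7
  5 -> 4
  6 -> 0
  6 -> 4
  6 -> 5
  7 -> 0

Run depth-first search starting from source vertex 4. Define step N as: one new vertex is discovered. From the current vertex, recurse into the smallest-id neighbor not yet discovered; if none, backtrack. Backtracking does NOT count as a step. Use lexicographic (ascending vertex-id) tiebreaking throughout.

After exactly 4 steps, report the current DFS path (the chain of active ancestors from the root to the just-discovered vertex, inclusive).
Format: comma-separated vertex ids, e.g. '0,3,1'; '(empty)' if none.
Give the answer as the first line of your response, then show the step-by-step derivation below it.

4,7,0,2

step 1: discover 4; path=4; order=4
step 2: discover 7; path=4>7; order=4,7
step 3: discover 0; path=4>7>0; order=4,7,0
step 4: discover 2; path=4>7>0>2; order=4,7,0,2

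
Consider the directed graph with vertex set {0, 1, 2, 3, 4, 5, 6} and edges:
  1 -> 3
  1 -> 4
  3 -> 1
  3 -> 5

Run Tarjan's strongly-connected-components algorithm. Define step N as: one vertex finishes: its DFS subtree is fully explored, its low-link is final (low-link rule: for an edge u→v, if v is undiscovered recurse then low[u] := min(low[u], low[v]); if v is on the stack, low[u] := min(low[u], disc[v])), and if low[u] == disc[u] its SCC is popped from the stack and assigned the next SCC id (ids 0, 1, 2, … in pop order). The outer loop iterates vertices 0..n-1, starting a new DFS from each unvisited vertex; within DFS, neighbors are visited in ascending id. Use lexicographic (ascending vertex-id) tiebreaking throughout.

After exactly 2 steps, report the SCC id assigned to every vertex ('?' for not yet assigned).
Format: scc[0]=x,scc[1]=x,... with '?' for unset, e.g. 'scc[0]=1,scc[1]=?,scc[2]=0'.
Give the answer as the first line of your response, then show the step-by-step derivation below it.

scc[0]=0,scc[1]=?,scc[2]=?,scc[3]=?,scc[4]=?,scc[5]=1,scc[6]=?

step 1: low=(low[0]=0,low[1]=?,low[2]=?,low[3]=?,low[4]=?,low[5]=?,low[6]=?); scc=(scc[0]=0,scc[1]=?,scc[2]=?,scc[3]=?,scc[4]=?,scc[5]=?,scc[6]=?)
step 2: low=(low[0]=0,low[1]=1,low[2]=?,low[3]=1,low[4]=?,low[5]=3,low[6]=?); scc=(scc[0]=0,scc[1]=?,scc[2]=?,scc[3]=?,scc[4]=?,scc[5]=1,scc[6]=?)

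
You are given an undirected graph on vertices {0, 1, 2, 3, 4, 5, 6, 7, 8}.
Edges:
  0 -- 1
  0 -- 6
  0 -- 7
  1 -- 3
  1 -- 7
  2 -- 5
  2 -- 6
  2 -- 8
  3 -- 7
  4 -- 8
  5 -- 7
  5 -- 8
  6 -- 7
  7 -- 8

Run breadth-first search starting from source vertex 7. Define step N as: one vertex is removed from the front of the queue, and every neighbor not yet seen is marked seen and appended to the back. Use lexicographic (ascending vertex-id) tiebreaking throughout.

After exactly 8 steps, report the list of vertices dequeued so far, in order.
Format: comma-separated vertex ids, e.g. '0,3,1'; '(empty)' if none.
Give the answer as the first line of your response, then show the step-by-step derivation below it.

7,0,1,3,5,6,8,2

step 1: dequeue 7; queue=[0,1,3,5,6,8]; order=7
step 2: dequeue 0; queue=[1,3,5,6,8]; order=7,0
step 3: dequeue 1; queue=[3,5,6,8]; order=7,0,1
step 4: dequeue 3; queue=[5,6,8]; order=7,0,1,3
step 5: dequeue 5; queue=[6,8,2]; order=7,0,1,3,5
step 6: dequeue 6; queue=[8,2]; order=7,0,1,3,5,6
step 7: dequeue 8; queue=[2,4]; order=7,0,1,3,5,6,8
step 8: dequeue 2; queue=[4]; order=7,0,1,3,5,6,8,2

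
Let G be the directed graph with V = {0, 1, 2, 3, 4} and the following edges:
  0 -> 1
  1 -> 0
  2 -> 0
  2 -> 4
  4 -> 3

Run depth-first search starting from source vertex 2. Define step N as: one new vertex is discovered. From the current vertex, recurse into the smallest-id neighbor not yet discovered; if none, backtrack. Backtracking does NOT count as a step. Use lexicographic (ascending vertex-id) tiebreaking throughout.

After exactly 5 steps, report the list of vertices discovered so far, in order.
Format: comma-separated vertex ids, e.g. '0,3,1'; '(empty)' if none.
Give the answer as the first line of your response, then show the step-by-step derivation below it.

2,0,1,4,3

step 1: discover 2; path=2; order=2
step 2: discover 0; path=2>0; order=2,0
step 3: discover 1; path=2>0>1; order=2,0,1
step 4: discover 4; path=2>4; order=2,0,1,4
step 5: discover 3; path=2>4>3; order=2,0,1,4,3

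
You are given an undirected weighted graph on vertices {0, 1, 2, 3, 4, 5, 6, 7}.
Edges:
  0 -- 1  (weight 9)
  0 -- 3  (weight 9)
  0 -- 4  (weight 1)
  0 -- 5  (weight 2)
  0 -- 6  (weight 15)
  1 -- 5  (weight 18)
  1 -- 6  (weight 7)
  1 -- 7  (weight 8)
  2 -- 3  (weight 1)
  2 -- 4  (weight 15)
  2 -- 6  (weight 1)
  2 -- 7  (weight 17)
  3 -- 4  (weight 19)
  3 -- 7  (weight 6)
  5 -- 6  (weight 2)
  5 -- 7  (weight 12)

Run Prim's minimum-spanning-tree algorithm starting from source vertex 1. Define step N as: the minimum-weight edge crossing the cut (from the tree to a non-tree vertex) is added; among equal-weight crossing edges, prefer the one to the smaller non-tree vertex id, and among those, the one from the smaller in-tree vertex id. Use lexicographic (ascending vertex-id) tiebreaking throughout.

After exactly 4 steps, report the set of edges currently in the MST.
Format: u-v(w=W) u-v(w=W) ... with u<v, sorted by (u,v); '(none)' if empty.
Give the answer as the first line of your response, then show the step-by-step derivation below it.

1-6(w=7) 2-3(w=1) 2-6(w=1) 5-6(w=2)

step 1: add edge 1-6 (w=7); MST = {1-6(w=7)}
step 2: add edge 2-6 (w=1); MST = {1-6(w=7) 2-6(w=1)}
step 3: add edge 2-3 (w=1); MST = {1-6(w=7) 2-3(w=1) 2-6(w=1)}
step 4: add edge 5-6 (w=2); MST = {1-6(w=7) 2-3(w=1) 2-6(w=1) 5-6(w=2)}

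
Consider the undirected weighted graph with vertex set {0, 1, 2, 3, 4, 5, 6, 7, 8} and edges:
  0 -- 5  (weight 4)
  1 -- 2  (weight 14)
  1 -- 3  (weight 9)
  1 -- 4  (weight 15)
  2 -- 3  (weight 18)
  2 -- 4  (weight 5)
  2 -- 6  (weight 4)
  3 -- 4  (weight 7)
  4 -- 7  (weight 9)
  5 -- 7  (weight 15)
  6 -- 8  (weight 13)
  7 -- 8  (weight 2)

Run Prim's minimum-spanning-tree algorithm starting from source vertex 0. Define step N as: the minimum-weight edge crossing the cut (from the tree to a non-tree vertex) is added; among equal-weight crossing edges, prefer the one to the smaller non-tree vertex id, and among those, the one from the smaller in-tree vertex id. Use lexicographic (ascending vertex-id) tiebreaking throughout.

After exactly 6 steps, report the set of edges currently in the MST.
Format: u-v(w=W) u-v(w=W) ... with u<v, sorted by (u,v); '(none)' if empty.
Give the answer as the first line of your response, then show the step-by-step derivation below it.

0-5(w=4) 2-4(w=5) 2-6(w=4) 4-7(w=9) 5-7(w=15) 7-8(w=2)

step 1: add edge 0-5 (w=4); MST = {0-5(w=4)}
step 2: add edge 5-7 (w=15); MST = {0-5(w=4) 5-7(w=15)}
step 3: add edge 7-8 (w=2); MST = {0-5(w=4) 5-7(w=15) 7-8(w=2)}
step 4: add edge 4-7 (w=9); MST = {0-5(w=4) 4-7(w=9) 5-7(w=15) 7-8(w=2)}
step 5: add edge 2-4 (w=5); MST = {0-5(w=4) 2-4(w=5) 4-7(w=9) 5-7(w=15) 7-8(w=2)}
step 6: add edge 2-6 (w=4); MST = {0-5(w=4) 2-4(w=5) 2-6(w=4) 4-7(w=9) 5-7(w=15) 7-8(w=2)}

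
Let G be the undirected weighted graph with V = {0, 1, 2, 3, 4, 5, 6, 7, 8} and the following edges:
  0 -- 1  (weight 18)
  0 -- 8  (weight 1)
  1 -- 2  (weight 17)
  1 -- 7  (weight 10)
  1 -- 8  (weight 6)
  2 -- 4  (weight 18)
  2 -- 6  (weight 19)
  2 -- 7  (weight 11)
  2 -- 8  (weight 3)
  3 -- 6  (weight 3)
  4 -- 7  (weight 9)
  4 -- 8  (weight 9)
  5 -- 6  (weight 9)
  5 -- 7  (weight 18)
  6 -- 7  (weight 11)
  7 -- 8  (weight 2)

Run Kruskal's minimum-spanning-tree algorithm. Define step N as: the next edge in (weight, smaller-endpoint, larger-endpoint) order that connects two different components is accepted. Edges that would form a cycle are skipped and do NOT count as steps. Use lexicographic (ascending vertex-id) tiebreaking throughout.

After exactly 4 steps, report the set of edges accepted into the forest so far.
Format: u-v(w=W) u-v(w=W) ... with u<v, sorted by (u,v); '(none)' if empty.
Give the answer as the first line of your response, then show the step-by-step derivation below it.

0-8(w=1) 2-8(w=3) 3-6(w=3) 7-8(w=2)

step 1: add edge 0-8 (w=1); MST = {0-8(w=1)}
step 2: add edge 7-8 (w=2); MST = {0-8(w=1) 7-8(w=2)}
step 3: add edge 2-8 (w=3); MST = {0-8(w=1) 2-8(w=3) 7-8(w=2)}
step 4: add edge 3-6 (w=3); MST = {0-8(w=1) 2-8(w=3) 3-6(w=3) 7-8(w=2)}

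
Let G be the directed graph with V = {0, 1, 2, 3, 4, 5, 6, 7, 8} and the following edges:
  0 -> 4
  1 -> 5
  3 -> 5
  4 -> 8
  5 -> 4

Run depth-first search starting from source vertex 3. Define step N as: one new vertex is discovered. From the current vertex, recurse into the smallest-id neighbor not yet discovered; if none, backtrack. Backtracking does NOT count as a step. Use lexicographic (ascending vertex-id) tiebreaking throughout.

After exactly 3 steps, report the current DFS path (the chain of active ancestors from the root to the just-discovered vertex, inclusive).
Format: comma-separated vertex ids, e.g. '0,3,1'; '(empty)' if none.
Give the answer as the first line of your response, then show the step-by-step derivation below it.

3,5,4

step 1: discover 3; path=3; order=3
step 2: discover 5; path=3>5; order=3,5
step 3: discover 4; path=3>5>4; order=3,5,4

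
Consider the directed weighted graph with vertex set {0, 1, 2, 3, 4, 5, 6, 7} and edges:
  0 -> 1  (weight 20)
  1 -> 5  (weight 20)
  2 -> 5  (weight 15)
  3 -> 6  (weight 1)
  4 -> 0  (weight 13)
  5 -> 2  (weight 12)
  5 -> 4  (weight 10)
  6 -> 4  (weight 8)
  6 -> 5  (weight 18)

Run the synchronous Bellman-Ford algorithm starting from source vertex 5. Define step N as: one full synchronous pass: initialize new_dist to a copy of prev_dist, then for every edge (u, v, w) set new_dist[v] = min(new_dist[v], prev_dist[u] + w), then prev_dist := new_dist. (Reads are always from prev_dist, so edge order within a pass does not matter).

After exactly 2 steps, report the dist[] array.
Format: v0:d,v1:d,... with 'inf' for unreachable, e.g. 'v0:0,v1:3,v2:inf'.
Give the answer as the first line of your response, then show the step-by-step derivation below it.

v0:23,v1:inf,v2:12,v3:inf,v4:10,v5:0,v6:inf,v7:inf

step 1: dist = v0:inf,v1:inf,v2:12,v3:inf,v4:10,v5:0,v6:inf,v7:inf
step 2: dist = v0:23,v1:inf,v2:12,v3:inf,v4:10,v5:0,v6:inf,v7:inf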